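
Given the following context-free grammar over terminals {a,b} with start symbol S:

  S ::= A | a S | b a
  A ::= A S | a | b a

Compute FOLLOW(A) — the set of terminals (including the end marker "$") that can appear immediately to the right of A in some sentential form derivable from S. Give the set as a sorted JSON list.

FIRST iteration:
round 1:
  A via A→a: +{a}
  A via A→b a: +{b}
  S via S→A: +{a,b}
  FIRST[S]={a,b}  FIRST[A]={a,b}
round 2: — fixpoint
  FIRST[S]={a,b}  FIRST[A]={a,b}

Compute FOLLOW by fixpoint:
FOLLOW(S) := {$}
[1]
  A→A S: FOLLOW(A) ⊇ FIRST(S) = {a,b}; new: +{a,b}
  A→A S: FOLLOW(S) ⊇ FOLLOW(A) ⊇ {a,b}; new: +{a,b}
  S→A: FOLLOW(A) ⊇ FOLLOW(S) ⊇ {$,a,b}; new: +{$}
  S: {$,a,b}  A: {$,a,b}
[2] (stable)
  S: {$,a,b}  A: {$,a,b}

FOLLOW(A) = ["$", "a", "b"]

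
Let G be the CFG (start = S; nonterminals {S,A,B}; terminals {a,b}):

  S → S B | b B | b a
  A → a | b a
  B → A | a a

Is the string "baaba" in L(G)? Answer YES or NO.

Convert to CNF:
  S -> S B | T0 B | T0 T1
  A -> T0 T1 | a
  B -> T0 T1 | T1 T1 | a
  T0 -> b
  T1 -> a

CYK fill:
  [0..0]={T0}  "b"  orig:{}
  [1..1]={A,B,T1}  "a"  orig:{A,B}
  [2..2]={A,B,T1}  "a"  orig:{A,B}
  [3..3]={T0}  "b"  orig:{}
  [4..4]={A,B,T1}  "a"  orig:{A,B}
  [0..1]={A,B,S}  "ba"
  [1..2]={B}  "aa"
  [2..3]=∅  "ab"
  [3..4]={A,B,S}  "ba"
  [0..2]={S}  "baa"
  [1..3]=∅  "aab"
  [2..4]=∅  "aba"
  [0..3]=∅  "baab"
  [1..4]=∅  "aaba"
  [0..4]={S}  "baaba"

S ∈ T[0,4] ⇒ YES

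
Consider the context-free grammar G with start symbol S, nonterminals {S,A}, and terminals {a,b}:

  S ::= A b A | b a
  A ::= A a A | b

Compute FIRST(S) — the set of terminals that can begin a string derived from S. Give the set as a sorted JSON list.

Compute FIRST by fixpoint:
iter 1:
  A via A→b: +{b}
  S via S→A b A: +{b}
  S: {b}  A: {b}
iter 2: (stable)
  S: {b}  A: {b}

FIRST(S) = ["b"]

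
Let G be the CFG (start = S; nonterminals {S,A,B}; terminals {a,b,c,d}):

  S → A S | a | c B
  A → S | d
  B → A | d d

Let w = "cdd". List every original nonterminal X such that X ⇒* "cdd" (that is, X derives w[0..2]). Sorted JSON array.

CNF form of G:
  S -> A S | T0 B | a
  A -> A S | T0 B | a | d
  B -> A S | T0 B | T1 T1 | a | d
  T0 -> c
  T1 -> d

CYK fill (cells [i..j] with 0 ≤ i ≤ j ≤ 2 only):
  [0..0]={T0}  "c"  orig:{}
  [1..1]={A,B,T1}  "d"  orig:{A,B}
  [2..2]={A,B,T1}  "d"  orig:{A,B}
  [0..1]={A,B,S}  "cd"
  [1..2]={B}  "dd"
  [0..2]={A,B,S}  "cdd"

Original NTs in T[0,2] deriving "cdd": ["A", "B", "S"]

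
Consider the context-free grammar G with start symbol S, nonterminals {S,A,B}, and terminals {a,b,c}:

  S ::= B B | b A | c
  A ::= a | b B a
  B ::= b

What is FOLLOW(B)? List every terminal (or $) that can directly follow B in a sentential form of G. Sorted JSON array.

Compute FIRST by fixpoint:
pass 1:
  A via A→a: +{a}
  A via A→b B a: +{b}
  B via B→b: +{b}
  S via S→B B: +{b}
  S via S→c: +{c}
  FIRST[S]={b,c}  FIRST[A]={a,b}  FIRST[B]={b}
pass 2: (stable)
  FIRST[S]={b,c}  FIRST[A]={a,b}  FIRST[B]={b}

FOLLOW iteration:
FOLLOW(S) := {$}
[1]
  A→b B a: FOLLOW(B) ⊇ FIRST(a) = {a}; new: +{a}
  S→B B: FOLLOW(B) ⊇ FIRST(B) = {b}; new: +{b}
  S→B B: FOLLOW(B) ⊇ FOLLOW(S) ⊇ {$}; new: +{$}
  S→b A: FOLLOW(A) ⊇ FOLLOW(S) ⊇ {$}; new: +{$}
  FOLLOW(S)={$}  FOLLOW(A)={$}  FOLLOW(B)={$,a,b}
[2] (no change)
  FOLLOW(S)={$}  FOLLOW(A)={$}  FOLLOW(B)={$,a,b}

FOLLOW(B) = ["$", "a", "b"]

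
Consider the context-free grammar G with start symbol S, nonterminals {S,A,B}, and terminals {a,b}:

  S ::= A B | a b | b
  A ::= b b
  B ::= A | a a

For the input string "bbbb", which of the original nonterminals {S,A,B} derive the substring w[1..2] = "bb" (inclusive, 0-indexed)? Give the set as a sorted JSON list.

Convert to CNF:
  S -> A B | T1 T0 | b
  A -> T0 T0
  B -> T0 T0 | T1 T1
  T0 -> b
  T1 -> a

CYK fill, restricted to cells inside w[1..2]:
  cell(1,1) b: {S,T0}  orig:{S}
  cell(2,2) b: {S,T0}  orig:{S}
  cell(1,2) bb: {A,B}

Original NTs in T[1,2] deriving "bb": ["A", "B"]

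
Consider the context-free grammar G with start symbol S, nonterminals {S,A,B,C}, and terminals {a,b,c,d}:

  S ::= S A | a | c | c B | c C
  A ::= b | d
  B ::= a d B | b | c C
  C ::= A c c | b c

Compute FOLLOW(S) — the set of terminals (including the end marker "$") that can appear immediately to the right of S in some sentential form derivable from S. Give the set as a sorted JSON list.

FIRST sets, iterate to fixpoint:
round 1:
  A via A→b: +{b}
  A via A→d: +{d}
  B via B→a d B: +{a}
  B via B→b: +{b}
  B via B→c C: +{c}
  C via C→A c c: +{b,d}
  S via S→a: +{a}
  S via S→c: +{c}
  FIRST(S)={a,c}  FIRST(A)={b,d}  FIRST(B)={a,b,c}  FIRST(C)={b,d}
round 2: done
  FIRST(S)={a,c}  FIRST(A)={b,d}  FIRST(B)={a,b,c}  FIRST(C)={b,d}

FOLLOW sets:
FOLLOW(S) := {$}
round 1:
  C→A c c: FOLLOW(A) ⊇ FIRST(c) = {c}; new: +{c}
  S→S A: FOLLOW(S) ⊇ FIRST(A) = {b,d}; new: +{b,d}
  S→S A: FOLLOW(A) ⊇ FOLLOW(S) ⊇ {$,b,d}; new: +{$,b,d}
  S→c B: FOLLOW(B) ⊇ FOLLOW(S) ⊇ {$,b,d}; new: +{$,b,d}
  S→c C: FOLLOW(C) ⊇ FOLLOW(S) ⊇ {$,b,d}; new: +{$,b,d}
  FOLLOW(S)={$,b,d}  FOLLOW(A)={$,b,c,d}  FOLLOW(B)={$,b,d}  FOLLOW(C)={$,b,d}
round 2: — fixpoint
  FOLLOW(S)={$,b,d}  FOLLOW(A)={$,b,c,d}  FOLLOW(B)={$,b,d}  FOLLOW(C)={$,b,d}

FOLLOW(S) = ["$", "b", "d"]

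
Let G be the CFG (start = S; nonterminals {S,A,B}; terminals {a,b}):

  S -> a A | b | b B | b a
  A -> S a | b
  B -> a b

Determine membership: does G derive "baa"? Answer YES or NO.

Convert to CNF:
  S -> T0 A | T1 B | T1 T0 | b
  A -> S T0 | b
  B -> T0 T1
  T0 -> a
  T1 -> b

Fill CYK table bottom-up:
  T[0,0] 'b' = {A,S,T1}  orig:{A,S}
  T[1,1] 'a' = {T0}  orig:{}
  T[2,2] 'a' = {T0}  orig:{}
  T[0,1] 'ba' = {A,S}
  T[1,2] 'aa' = ∅
  T[0,2] 'baa' = {A}

S ∉ T[0,2] ⇒ NO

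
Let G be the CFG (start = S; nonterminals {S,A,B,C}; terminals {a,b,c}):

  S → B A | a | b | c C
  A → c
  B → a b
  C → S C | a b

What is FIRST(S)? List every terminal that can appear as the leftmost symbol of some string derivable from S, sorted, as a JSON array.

Compute FIRST by fixpoint:
round 1:
  A via A→c: +{c}
  B via B→a b: +{a}
  C via C→a b: +{a}
  S via S→B A: +{a}
  S via S→b: +{b}
  S via S→c C: +{c}
  FIRST(S)={a,b,c}  FIRST(A)={c}  FIRST(B)={a}  FIRST(C)={a}
round 2:
  C via C→S C: +{b,c}
  FIRST(S)={a,b,c}  FIRST(A)={c}  FIRST(B)={a}  FIRST(C)={a,b,c}
round 3: done
  FIRST(S)={a,b,c}  FIRST(A)={c}  FIRST(B)={a}  FIRST(C)={a,b,c}

FIRST(S) = ["a", "b", "c"]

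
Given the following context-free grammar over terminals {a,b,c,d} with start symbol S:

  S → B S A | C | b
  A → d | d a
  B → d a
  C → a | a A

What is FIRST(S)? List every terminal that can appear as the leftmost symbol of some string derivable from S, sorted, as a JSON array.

Compute FIRST by fixpoint:
pass 1:
  A via A→d: +{d}
  B via B→d a: +{d}
  C via C→a: +{a}
  S via S→B S A: +{d}
  S via S→C: +{a}
  S via S→b: +{b}
  FIRST[S]={a,b,d}  FIRST[A]={d}  FIRST[B]={d}  FIRST[C]={a}
pass 2: (stable)
  FIRST[S]={a,b,d}  FIRST[A]={d}  FIRST[B]={d}  FIRST[C]={a}

FIRST(S) = ["a", "b", "d"]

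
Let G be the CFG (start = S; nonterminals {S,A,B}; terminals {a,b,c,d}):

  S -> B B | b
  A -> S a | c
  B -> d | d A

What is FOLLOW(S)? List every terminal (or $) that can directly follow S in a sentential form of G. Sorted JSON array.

FIRST iteration:
iter 1:
  A via A→c: +{c}
  B via B→d: +{d}
  S via S→B B: +{d}
  S via S→b: +{b}
  FIRST[S]={b,d}  FIRST[A]={c}  FIRST[B]={d}
iter 2:
  A via A→S a: +{b,d}
  FIRST[S]={b,d}  FIRST[A]={b,c,d}  FIRST[B]={d}
iter 3: (stable)
  FIRST[S]={b,d}  FIRST[A]={b,c,d}  FIRST[B]={d}

FOLLOW iteration:
FOLLOW(S) := {$}
pass 1:
  A→S a: FOLLOW(S) ⊇ FIRST(a) = {a}; new: +{a}
  S→B B: FOLLOW(B) ⊇ FIRST(B) = {d}; new: +{d}
  S→B B: FOLLOW(B) ⊇ FOLLOW(S) ⊇ {$,a}; new: +{$,a}
  FOLLOW[S]={$,a}  FOLLOW[A]={}  FOLLOW[B]={$,a,d}
pass 2:
  B→d A: FOLLOW(A) ⊇ FOLLOW(B) ⊇ {$,a,d}; new: +{$,a,d}
  FOLLOW[S]={$,a}  FOLLOW[A]={$,a,d}  FOLLOW[B]={$,a,d}
pass 3: (no change)
  FOLLOW[S]={$,a}  FOLLOW[A]={$,a,d}  FOLLOW[B]={$,a,d}

FOLLOW(S) = ["$", "a"]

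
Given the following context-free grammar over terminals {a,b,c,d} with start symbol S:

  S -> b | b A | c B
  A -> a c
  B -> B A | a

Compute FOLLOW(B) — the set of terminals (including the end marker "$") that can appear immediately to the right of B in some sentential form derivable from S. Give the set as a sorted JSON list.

Compute FIRST by fixpoint:
iter 1:
  A via A→a c: +{a}
  B via B→a: +{a}
  S via S→b: +{b}
  S via S→c B: +{c}
  FIRST(S)={b,c}  FIRST(A)={a}  FIRST(B)={a}
iter 2: done
  FIRST(S)={b,c}  FIRST(A)={a}  FIRST(B)={a}

Compute FOLLOW by fixpoint:
FOLLOW(S) := {$}
iter 1:
  B→B A: FOLLOW(B) ⊇ FIRST(A) = {a}; new: +{a}
  B→B A: FOLLOW(A) ⊇ FOLLOW(B) ⊇ {a}; new: +{a}
  S→b A: FOLLOW(A) ⊇ FOLLOW(S) ⊇ {$}; new: +{$}
  S→c B: FOLLOW(B) ⊇ FOLLOW(S) ⊇ {$}; new: +{$}
  FOLLOW(S)={$}  FOLLOW(A)={$,a}  FOLLOW(B)={$,a}
iter 2: (no change)
  FOLLOW(S)={$}  FOLLOW(A)={$,a}  FOLLOW(B)={$,a}

FOLLOW(B) = ["$", "a"]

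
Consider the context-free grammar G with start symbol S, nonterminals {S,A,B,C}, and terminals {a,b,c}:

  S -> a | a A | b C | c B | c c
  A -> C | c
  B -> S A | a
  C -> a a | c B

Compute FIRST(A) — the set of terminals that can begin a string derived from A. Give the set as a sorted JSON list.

FIRST iteration:
iter 1:
  A via A→c: +{c}
  B via B→a: +{a}
  C via C→a a: +{a}
  C via C→c B: +{c}
  S via S→a: +{a}
  S via S→b C: +{b}
  S via S→c B: +{c}
  S: {a,b,c}  A: {c}  B: {a}  C: {a,c}
iter 2:
  A via A→C: +{a}
  B via B→S A: +{b,c}
  S: {a,b,c}  A: {a,c}  B: {a,b,c}  C: {a,c}
iter 3: done
  S: {a,b,c}  A: {a,c}  B: {a,b,c}  C: {a,c}

FIRST(A) = ["a", "c"]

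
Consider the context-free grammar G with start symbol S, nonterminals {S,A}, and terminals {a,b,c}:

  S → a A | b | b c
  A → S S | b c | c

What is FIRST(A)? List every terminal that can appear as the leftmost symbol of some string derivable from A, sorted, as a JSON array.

Compute FIRST by fixpoint:
[1]
  A via A→b c: +{b}
  A via A→c: +{c}
  S via S→a A: +{a}
  S via S→b: +{b}
  FIRST(S)={a,b}  FIRST(A)={b,c}
[2]
  A via A→S S: +{a}
  FIRST(S)={a,b}  FIRST(A)={a,b,c}
[3] done
  FIRST(S)={a,b}  FIRST(A)={a,b,c}

FIRST(A) = ["a", "b", "c"]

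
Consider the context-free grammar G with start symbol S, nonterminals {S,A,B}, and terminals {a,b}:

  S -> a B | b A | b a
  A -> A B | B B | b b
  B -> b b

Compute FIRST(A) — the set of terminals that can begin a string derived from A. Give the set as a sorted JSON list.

Compute FIRST by fixpoint:
pass 1:
  A via A→b b: +{b}
  B via B→b b: +{b}
  S via S→a B: +{a}
  S via S→b A: +{b}
  FIRST[S]={a,b}  FIRST[A]={b}  FIRST[B]={b}
pass 2: (stable)
  FIRST[S]={a,b}  FIRST[A]={b}  FIRST[B]={b}

FIRST(A) = ["b"]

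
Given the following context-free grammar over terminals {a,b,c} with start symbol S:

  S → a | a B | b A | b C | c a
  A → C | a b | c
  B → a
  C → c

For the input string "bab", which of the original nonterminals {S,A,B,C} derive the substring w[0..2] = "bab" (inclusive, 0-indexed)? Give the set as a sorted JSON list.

CNF form of G:
  S -> T0 B | T1 A | T1 C | T2 T0 | a
  A -> T0 T1 | c
  B -> a
  C -> c
  T0 -> a
  T1 -> b
  T2 -> c

CYK fill — only the sub-triangle for w[0..2]:
  [0..0]={T1}  "b"  orig:{}
  [1..1]={B,S,T0}  "a"  orig:{B,S}
  [2..2]={T1}  "b"  orig:{}
  [0..1]=∅  "ba"
  [1..2]={A}  "ab"
  [0..2]={S}  "bab"

Original NTs in T[0,2] deriving "bab": ["S"]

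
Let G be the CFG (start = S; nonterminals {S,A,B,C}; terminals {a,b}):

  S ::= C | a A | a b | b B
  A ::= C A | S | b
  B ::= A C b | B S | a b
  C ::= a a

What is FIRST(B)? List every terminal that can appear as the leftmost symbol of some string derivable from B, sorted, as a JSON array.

FIRST iteration:
[1]
  A via A→b: +{b}
  B via B→A C b: +{b}
  B via B→a b: +{a}
  C via C→a a: +{a}
  S via S→C: +{a}
  S via S→b B: +{b}
  S: {a,b}  A: {b}  B: {a,b}  C: {a}
[2]
  A via A→C A: +{a}
  S: {a,b}  A: {a,b}  B: {a,b}  C: {a}
[3] — fixpoint
  S: {a,b}  A: {a,b}  B: {a,b}  C: {a}

FIRST(B) = ["a", "b"]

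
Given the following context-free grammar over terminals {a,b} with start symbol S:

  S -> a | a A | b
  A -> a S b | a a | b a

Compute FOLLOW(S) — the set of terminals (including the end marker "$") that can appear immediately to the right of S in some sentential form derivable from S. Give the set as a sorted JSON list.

FIRST iteration:
round 1:
  A via A→a S b: +{a}
  A via A→b a: +{b}
  S via S→a: +{a}
  S via S→b: +{b}
  FIRST[S]={a,b}  FIRST[A]={a,b}
round 2: (stable)
  FIRST[S]={a,b}  FIRST[A]={a,b}

FOLLOW iteration:
seed FOLLOW(S) with $
[1]
  A→a S b: FOLLOW(S) ⊇ FIRST(b) = {b}; new: +{b}
  S→a A: FOLLOW(A) ⊇ FOLLOW(S) ⊇ {$,b}; new: +{$,b}
  S: {$,b}  A: {$,b}
[2] done
  S: {$,b}  A: {$,b}

FOLLOW(S) = ["$", "b"]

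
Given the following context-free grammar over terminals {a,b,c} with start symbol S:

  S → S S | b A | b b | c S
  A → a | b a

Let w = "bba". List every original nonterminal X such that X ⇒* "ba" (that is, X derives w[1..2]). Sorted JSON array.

CNF form of G:
  S -> S S | T0 A | T0 T0 | T2 S
  A -> T0 T1 | a
  T0 -> b
  T1 -> a
  T2 -> c

CYK fill, restricted to cells inside w[1..2]:
  cell(1,1) b: {T0}  orig:{}
  cell(2,2) a: {A,T1}  orig:{A}
  cell(1,2) ba: {A,S}

Original NTs in T[1,2] deriving "ba": ["A", "S"]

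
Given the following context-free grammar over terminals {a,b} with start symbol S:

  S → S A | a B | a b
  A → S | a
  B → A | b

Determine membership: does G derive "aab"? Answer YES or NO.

Convert to CNF:
  S -> S A | T0 B | T0 T1
  A -> S A | T0 B | T0 T1 | a
  B -> S A | T0 B | T0 T1 | a | b
  T0 -> a
  T1 -> b

CYK fill:
  [0..0]={A,B,T0}  "a"  orig:{A,B}
  [1..1]={A,B,T0}  "a"  orig:{A,B}
  [2..2]={B,T1}  "b"  orig:{B}
  [0..1]={A,B,S}  "aa"
  [1..2]={A,B,S}  "ab"
  [0..2]={A,B,S}  "aab"

S ∈ T[0,2] ⇒ YES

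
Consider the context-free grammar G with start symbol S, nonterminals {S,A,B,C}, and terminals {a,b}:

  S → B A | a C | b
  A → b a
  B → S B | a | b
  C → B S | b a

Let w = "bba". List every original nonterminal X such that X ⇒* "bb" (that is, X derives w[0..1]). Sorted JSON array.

CNF form of G:
  S -> B A | T1 C | b
  A -> T0 T1
  B -> S B | a | b
  C -> B S | T0 T1
  T0 -> b
  T1 -> a

Fill CYK table bottom-up, restricted to cells inside w[0..1]:
  T[0,0] 'b' = {B,S,T0}  orig:{B,S}
  T[1,1] 'b' = {B,S,T0}  orig:{B,S}
  T[0,1] 'bb' = {B,C}

Original NTs in T[0,1] deriving "bb": ["B", "C"]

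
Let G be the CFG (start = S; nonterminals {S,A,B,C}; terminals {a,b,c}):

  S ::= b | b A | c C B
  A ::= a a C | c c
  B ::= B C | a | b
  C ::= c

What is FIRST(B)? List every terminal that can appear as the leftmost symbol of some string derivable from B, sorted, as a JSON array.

Compute FIRST by fixpoint:
round 1:
  A via A→a a C: +{a}
  A via A→c c: +{c}
  B via B→a: +{a}
  B via B→b: +{b}
  C via C→c: +{c}
  S via S→b: +{b}
  S via S→c C B: +{c}
  FIRST[S]={b,c}  FIRST[A]={a,c}  FIRST[B]={a,b}  FIRST[C]={c}
round 2: — fixpoint
  FIRST[S]={b,c}  FIRST[A]={a,c}  FIRST[B]={a,b}  FIRST[C]={c}

FIRST(B) = ["a", "b"]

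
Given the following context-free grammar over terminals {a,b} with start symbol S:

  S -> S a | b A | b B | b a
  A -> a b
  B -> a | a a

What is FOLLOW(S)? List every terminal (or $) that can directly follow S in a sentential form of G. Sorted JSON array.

FIRST sets, iterate to fixpoint:
round 1:
  A via A→a b: +{a}
  B via B→a: +{a}
  S via S→b A: +{b}
  S: {b}  A: {a}  B: {a}
round 2: done
  S: {b}  A: {a}  B: {a}

FOLLOW iteration:
seed FOLLOW(S) with $
[1]
  S→S a: FOLLOW(S) ⊇ FIRST(a) = {a}; new: +{a}
  S→b A: FOLLOW(A) ⊇ FOLLOW(S) ⊇ {$,a}; new: +{$,a}
  S→b B: FOLLOW(B) ⊇ FOLLOW(S) ⊇ {$,a}; new: +{$,a}
  S: {$,a}  A: {$,a}  B: {$,a}
[2] (stable)
  S: {$,a}  A: {$,a}  B: {$,a}

FOLLOW(S) = ["$", "a"]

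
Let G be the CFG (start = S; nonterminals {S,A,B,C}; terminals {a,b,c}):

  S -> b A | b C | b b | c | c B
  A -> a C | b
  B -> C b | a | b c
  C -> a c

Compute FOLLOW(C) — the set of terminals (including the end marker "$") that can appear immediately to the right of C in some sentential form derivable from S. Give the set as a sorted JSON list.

FIRST iteration:
[1]
  A via A→a C: +{a}
  A via A→b: +{b}
  B via B→a: +{a}
  B via B→b c: +{b}
  C via C→a c: +{a}
  S via S→b A: +{b}
  S via S→c: +{c}
  S: {b,c}  A: {a,b}  B: {a,b}  C: {a}
[2] done
  S: {b,c}  A: {a,b}  B: {a,b}  C: {a}

FOLLOW iteration:
seed FOLLOW(S) with $
round 1:
  B→C b: FOLLOW(C) ⊇ FIRST(b) = {b}; new: +{b}
  S→b A: FOLLOW(A) ⊇ FOLLOW(S) ⊇ {$}; new: +{$}
  S→b C: FOLLOW(C) ⊇ FOLLOW(S) ⊇ {$}; new: +{$}
  S→c B: FOLLOW(B) ⊇ FOLLOW(S) ⊇ {$}; new: +{$}
  FOLLOW(S)={$}  FOLLOW(A)={$}  FOLLOW(B)={$}  FOLLOW(C)={$,b}
round 2: (stable)
  FOLLOW(S)={$}  FOLLOW(A)={$}  FOLLOW(B)={$}  FOLLOW(C)={$,b}

FOLLOW(C) = ["$", "b"]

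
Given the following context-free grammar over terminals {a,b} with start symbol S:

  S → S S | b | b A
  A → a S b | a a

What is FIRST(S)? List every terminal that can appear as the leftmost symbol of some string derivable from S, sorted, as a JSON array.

FIRST iteration:
pass 1:
  A via A→a S b: +{a}
  S via S→b: +{b}
  FIRST(S)={b}  FIRST(A)={a}
pass 2: done
  FIRST(S)={b}  FIRST(A)={a}

FIRST(S) = ["b"]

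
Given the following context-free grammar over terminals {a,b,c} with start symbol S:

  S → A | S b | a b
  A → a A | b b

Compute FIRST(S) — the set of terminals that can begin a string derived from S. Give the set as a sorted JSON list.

FIRST iteration:
round 1:
  A via A→a A: +{a}
  A via A→b b: +{b}
  S via S→A: +{a,b}
  FIRST(S)={a,b}  FIRST(A)={a,b}
round 2: (stable)
  FIRST(S)={a,b}  FIRST(A)={a,b}

FIRST(S) = ["a", "b"]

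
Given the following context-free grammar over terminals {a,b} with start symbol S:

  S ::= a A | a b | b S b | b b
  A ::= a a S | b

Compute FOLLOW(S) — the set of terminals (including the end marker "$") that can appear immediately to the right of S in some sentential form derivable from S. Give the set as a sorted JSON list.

FIRST sets, iterate to fixpoint:
round 1:
  A via A→a a S: +{a}
  A via A→b: +{b}
  S via S→a A: +{a}
  S via S→b S b: +{b}
  FIRST[S]={a,b}  FIRST[A]={a,b}
round 2: (stable)
  FIRST[S]={a,b}  FIRST[A]={a,b}

FOLLOW sets:
FOLLOW(S) := {$}
[1]
  S→a A: FOLLOW(A) ⊇ FOLLOW(S) ⊇ {$}; new: +{$}
  S→b S b: FOLLOW(S) ⊇ FIRST(b) = {b}; new: +{b}
  FOLLOW(S)={$,b}  FOLLOW(A)={$}
[2]
  S→a A: FOLLOW(A) ⊇ FOLLOW(S) ⊇ {$,b}; new: +{b}
  FOLLOW(S)={$,b}  FOLLOW(A)={$,b}
[3] done
  FOLLOW(S)={$,b}  FOLLOW(A)={$,b}

FOLLOW(S) = ["$", "b"]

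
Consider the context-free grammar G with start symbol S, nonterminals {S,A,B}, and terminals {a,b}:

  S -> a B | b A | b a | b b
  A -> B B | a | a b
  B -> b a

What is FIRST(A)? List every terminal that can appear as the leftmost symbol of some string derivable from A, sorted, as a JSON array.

Compute FIRST by fixpoint:
pass 1:
  A via A→a: +{a}
  B via B→b a: +{b}
  S via S→a B: +{a}
  S via S→b A: +{b}
  FIRST(S)={a,b}  FIRST(A)={a}  FIRST(B)={b}
pass 2:
  A via A→B B: +{b}
  FIRST(S)={a,b}  FIRST(A)={a,b}  FIRST(B)={b}
pass 3: (no change)
  FIRST(S)={a,b}  FIRST(A)={a,b}  FIRST(B)={b}

FIRST(A) = ["a", "b"]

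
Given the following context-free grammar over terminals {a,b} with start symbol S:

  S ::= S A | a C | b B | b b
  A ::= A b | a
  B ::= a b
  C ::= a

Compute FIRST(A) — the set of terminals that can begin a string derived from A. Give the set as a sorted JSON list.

Compute FIRST by fixpoint:
iter 1:
  A via A→a: +{a}
  B via B→a b: +{a}
  C via C→a: +{a}
  S via S→a C: +{a}
  S via S→b B: +{b}
  FIRST[S]={a,b}  FIRST[A]={a}  FIRST[B]={a}  FIRST[C]={a}
iter 2: (no change)
  FIRST[S]={a,b}  FIRST[A]={a}  FIRST[B]={a}  FIRST[C]={a}

FIRST(A) = ["a"]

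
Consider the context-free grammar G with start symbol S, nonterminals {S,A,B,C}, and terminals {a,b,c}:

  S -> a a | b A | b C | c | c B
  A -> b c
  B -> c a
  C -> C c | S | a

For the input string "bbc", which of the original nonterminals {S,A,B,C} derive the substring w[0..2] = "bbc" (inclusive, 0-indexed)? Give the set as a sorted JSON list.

CNF form of G:
  S -> T0 A | T0 C | T1 B | T2 T2 | c
  A -> T0 T1
  B -> T1 T2
  C -> C T1 | T0 A | T0 C | T1 B | T2 T2 | a | c
  T0 -> b
  T1 -> c
  T2 -> a

CYK fill (cells [i..j] with 0 ≤ i ≤ j ≤ 2 only):
  T[0,0] 'b' = {T0}  orig:{}
  T[1,1] 'b' = {T0}  orig:{}
  T[2,2] 'c' = {C,S,T1}  orig:{C,S}
  T[0,1] 'bb' = ∅
  T[1,2] 'bc' = {A,C,S}
  T[0,2] 'bbc' = {C,S}

Original NTs in T[0,2] deriving "bbc": ["C", "S"]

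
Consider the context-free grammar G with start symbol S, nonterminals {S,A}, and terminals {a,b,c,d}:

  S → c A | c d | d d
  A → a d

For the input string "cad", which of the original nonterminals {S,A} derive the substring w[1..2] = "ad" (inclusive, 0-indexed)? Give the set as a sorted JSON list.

CNF form of G:
  S -> T1 T1 | T2 A | T2 T1
  A -> T0 T1
  T0 -> a
  T1 -> d
  T2 -> c

Fill CYK table bottom-up (cells [i..j] with 1 ≤ i ≤ j ≤ 2 only):
  T[1,1] 'a' = {T0}  orig:{}
  T[2,2] 'd' = {T1}  orig:{}
  T[1,2] 'ad' = {A}

Original NTs in T[1,2] deriving "ad": ["A"]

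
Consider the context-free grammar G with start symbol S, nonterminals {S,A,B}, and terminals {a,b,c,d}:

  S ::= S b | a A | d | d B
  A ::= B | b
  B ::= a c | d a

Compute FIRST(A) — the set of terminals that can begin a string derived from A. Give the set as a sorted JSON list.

FIRST sets, iterate to fixpoint:
round 1:
  A via A→b: +{b}
  B via B→a c: +{a}
  B via B→d a: +{d}
  S via S→a A: +{a}
  S via S→d: +{d}
  FIRST[S]={a,d}  FIRST[A]={b}  FIRST[B]={a,d}
round 2:
  A via A→B: +{a,d}
  FIRST[S]={a,d}  FIRST[A]={a,b,d}  FIRST[B]={a,d}
round 3: (no change)
  FIRST[S]={a,d}  FIRST[A]={a,b,d}  FIRST[B]={a,d}

FIRST(A) = ["a", "b", "d"]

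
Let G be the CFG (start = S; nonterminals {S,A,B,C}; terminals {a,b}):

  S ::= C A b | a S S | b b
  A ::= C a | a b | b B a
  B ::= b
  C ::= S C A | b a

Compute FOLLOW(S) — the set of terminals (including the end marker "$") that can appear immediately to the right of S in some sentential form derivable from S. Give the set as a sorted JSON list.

FIRST sets, iterate to fixpoint:
[1]
  A via A→a b: +{a}
  A via A→b B a: +{b}
  B via B→b: +{b}
  C via C→b a: +{b}
  S via S→C A b: +{b}
  S via S→a S S: +{a}
  FIRST[S]={a,b}  FIRST[A]={a,b}  FIRST[B]={b}  FIRST[C]={b}
[2]
  C via C→S C A: +{a}
  FIRST[S]={a,b}  FIRST[A]={a,b}  FIRST[B]={b}  FIRST[C]={a,b}
[3] done
  FIRST[S]={a,b}  FIRST[A]={a,b}  FIRST[B]={b}  FIRST[C]={a,b}

Compute FOLLOW by fixpoint:
initialize: $ ∈ FOLLOW(S)
round 1:
  A→C a: FOLLOW(C) ⊇ FIRST(a) = {a}; new: +{a}
  A→b B a: FOLLOW(B) ⊇ FIRST(a) = {a}; new: +{a}
  C→S C A: FOLLOW(S) ⊇ FIRST(C) = {a,b}; new: +{a,b}
  C→S C A: FOLLOW(C) ⊇ FIRST(A) = {a,b}; new: +{b}
  C→S C A: FOLLOW(A) ⊇ FOLLOW(C) ⊇ {a,b}; new: +{a,b}
  S: {$,a,b}  A: {a,b}  B: {a}  C: {a,b}
round 2: (stable)
  S: {$,a,b}  A: {a,b}  B: {a}  C: {a,b}

FOLLOW(S) = ["$", "a", "b"]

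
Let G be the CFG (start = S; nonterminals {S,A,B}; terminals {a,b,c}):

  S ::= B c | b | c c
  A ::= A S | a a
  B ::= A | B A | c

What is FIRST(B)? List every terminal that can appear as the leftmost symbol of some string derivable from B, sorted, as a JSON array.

FIRST iteration:
iter 1:
  A via A→a a: +{a}
  B via B→A: +{a}
  B via B→c: +{c}
  S via S→B c: +{a,c}
  S via S→b: +{b}
  FIRST[S]={a,b,c}  FIRST[A]={a}  FIRST[B]={a,c}
iter 2: (no change)
  FIRST[S]={a,b,c}  FIRST[A]={a}  FIRST[B]={a,c}

FIRST(B) = ["a", "c"]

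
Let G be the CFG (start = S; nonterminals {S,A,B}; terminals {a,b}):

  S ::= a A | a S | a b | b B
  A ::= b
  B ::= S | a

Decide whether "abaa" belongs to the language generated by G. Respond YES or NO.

CNF form of G:
  S -> T0 A | T0 S | T0 T1 | T1 B
  A -> b
  B -> T0 A | T0 S | T0 T1 | T1 B | a
  T0 -> a
  T1 -> b

CYK fill:
  T[0,0] 'a' = {B,T0}  orig:{B}
  T[1,1] 'b' = {A,T1}  orig:{A}
  T[2,2] 'a' = {B,T0}  orig:{B}
  T[3,3] 'a' = {B,T0}  orig:{B}
  T[0,1] 'ab' = {B,S}
  T[1,2] 'ba' = {B,S}
  T[2,3] 'aa' = ∅
  T[0,2] 'aba' = {B,S}
  T[1,3] 'baa' = ∅
  T[0,3] 'abaa' = ∅

S ∉ T[0,3] ⇒ NO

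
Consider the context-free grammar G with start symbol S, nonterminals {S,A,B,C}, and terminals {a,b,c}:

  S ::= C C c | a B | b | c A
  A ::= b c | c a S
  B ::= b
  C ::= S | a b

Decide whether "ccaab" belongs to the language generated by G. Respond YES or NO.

CNF form of G:
  S -> C X5 | T1 A | T2 B | b
  A -> T0 T1 | T1 X3
  B -> b
  C -> C X4 | T1 A | T2 B | T2 T0 | b
  T0 -> b
  T1 -> c
  T2 -> a
  X3 -> T2 S
  X4 -> C T1
  X5 -> C T1

Fill CYK table bottom-up:
  cell(0,0) c: {T1}  orig:{}
  cell(1,1) c: {T1}  orig:{}
  cell(2,2) a: {T2}  orig:{}
  cell(3,3) a: {T2}  orig:{}
  cell(4,4) b: {B,C,S,T0}  orig:{B,C,S}
  cell(0,1) cc: ∅
  cell(1,2) ca: ∅
  cell(2,3) aa: ∅
  cell(3,4) ab: {C,S,X3}  orig:{C,S}
  cell(0,2) cca: ∅
  cell(1,3) caa: ∅
  cell(2,4) aab: {X3}  orig:{}
  cell(0,3) ccaa: ∅
  cell(1,4) caab: {A}
  cell(0,4) ccaab: {C,S}

S ∈ T[0,4] ⇒ YES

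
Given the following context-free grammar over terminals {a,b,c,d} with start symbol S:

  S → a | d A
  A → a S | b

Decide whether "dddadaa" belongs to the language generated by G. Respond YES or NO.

CNF form of G:
  S -> T1 A | a
  A -> T0 S | b
  T0 -> a
  T1 -> d

CYK table (by increasing span):
  T[0,0] 'd' = {T1}  orig:{}
  T[1,1] 'd' = {T1}  orig:{}
  T[2,2] 'd' = {T1}  orig:{}
  T[3,3] 'a' = {S,T0}  orig:{S}
  T[4,4] 'd' = {T1}  orig:{}
  T[5,5] 'a' = {S,T0}  orig:{S}
  T[6,6] 'a' = {S,T0}  orig:{S}
  T[0,1] 'dd' = ∅
  T[1,2] 'dd' = ∅
  T[2,3] 'da' = ∅
  T[3,4] 'ad' = ∅
  T[4,5] 'da' = ∅
  T[5,6] 'aa' = {A}
  T[0,2] 'ddd' = ∅
  T[1,3] 'dda' = ∅
  T[2,4] 'dad' = ∅
  T[3,5] 'ada' = ∅
  T[4,6] 'daa' = {S}
  T[0,3] 'ddda' = ∅
  T[1,4] 'ddad' = ∅
  T[2,5] 'dada' = ∅
  T[3,6] 'adaa' = {A}
  T[0,4] 'dddad' = ∅
  T[1,5] 'ddada' = ∅
  T[2,6] 'dadaa' = {S}
  T[0,5] 'dddada' = ∅
  T[1,6] 'ddadaa' = ∅
  T[0,6] 'dddadaa' = ∅

S ∉ T[0,6] ⇒ NO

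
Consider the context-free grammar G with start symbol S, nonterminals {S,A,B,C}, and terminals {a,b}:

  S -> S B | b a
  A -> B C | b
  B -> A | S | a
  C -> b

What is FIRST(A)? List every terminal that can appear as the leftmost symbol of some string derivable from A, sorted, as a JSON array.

FIRST sets, iterate to fixpoint:
pass 1:
  A via A→b: +{b}
  B via B→A: +{b}
  B via B→a: +{a}
  C via C→b: +{b}
  S via S→b a: +{b}
  FIRST[S]={b}  FIRST[A]={b}  FIRST[B]={a,b}  FIRST[C]={b}
pass 2:
  A via A→B C: +{a}
  FIRST[S]={b}  FIRST[A]={a,b}  FIRST[B]={a,b}  FIRST[C]={b}
pass 3: — fixpoint
  FIRST[S]={b}  FIRST[A]={a,b}  FIRST[B]={a,b}  FIRST[C]={b}

FIRST(A) = ["a", "b"]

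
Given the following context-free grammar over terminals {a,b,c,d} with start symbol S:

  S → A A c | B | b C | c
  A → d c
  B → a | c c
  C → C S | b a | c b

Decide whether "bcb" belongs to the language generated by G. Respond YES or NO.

Convert to CNF:
  S -> A X4 | T1 T1 | T2 C | a | c
  A -> T0 T1
  B -> T1 T1 | a
  C -> C S | T1 T2 | T2 T3
  T0 -> d
  T1 -> c
  T2 -> b
  T3 -> a
  X4 -> A T1

Fill CYK table bottom-up:
  [0..0]={T2}  "b"  orig:{}
  [1..1]={S,T1}  "c"  orig:{S}
  [2..2]={T2}  "b"  orig:{}
  [0..1]=∅  "bc"
  [1..2]={C}  "cb"
  [0..2]={S}  "bcb"

S ∈ T[0,2] ⇒ YES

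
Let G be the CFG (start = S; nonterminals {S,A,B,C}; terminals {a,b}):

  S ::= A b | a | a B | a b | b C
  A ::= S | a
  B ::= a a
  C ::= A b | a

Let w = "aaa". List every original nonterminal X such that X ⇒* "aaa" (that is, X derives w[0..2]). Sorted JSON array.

CNF form of G:
  S -> A T0 | T0 C | T1 B | T1 T0 | a
  A -> A T0 | T0 C | T1 B | T1 T0 | a
  B -> T1 T1
  C -> A T0 | a
  T0 -> b
  T1 -> a

Fill CYK table bottom-up (cells [i..j] with 0 ≤ i ≤ j ≤ 2 only):
  cell(0,0) a: {A,C,S,T1}  orig:{A,C,S}
  cell(1,1) a: {A,C,S,T1}  orig:{A,C,S}
  cell(2,2) a: {A,C,S,T1}  orig:{A,C,S}
  cell(0,1) aa: {B}
  cell(1,2) aa: {B}
  cell(0,2) aaa: {A,S}

Original NTs in T[0,2] deriving "aaa": ["A", "S"]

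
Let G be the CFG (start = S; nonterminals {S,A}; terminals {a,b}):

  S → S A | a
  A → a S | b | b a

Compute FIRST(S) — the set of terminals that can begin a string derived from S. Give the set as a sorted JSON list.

FIRST iteration:
pass 1:
  A via A→a S: +{a}
  A via A→b: +{b}
  S via S→a: +{a}
  FIRST[S]={a}  FIRST[A]={a,b}
pass 2: — fixpoint
  FIRST[S]={a}  FIRST[A]={a,b}

FIRST(S) = ["a"]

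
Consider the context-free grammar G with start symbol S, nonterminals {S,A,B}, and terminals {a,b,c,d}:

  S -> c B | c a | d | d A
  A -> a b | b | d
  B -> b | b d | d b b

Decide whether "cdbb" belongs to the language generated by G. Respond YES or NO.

CNF form of G:
  S -> T2 A | T3 B | T3 T0 | d
  A -> T0 T1 | b | d
  B -> T1 T2 | T2 X4 | b
  T0 -> a
  T1 -> b
  T2 -> d
  T3 -> c
  X4 -> T1 T1

CYK table (by increasing span):
  [0..0]={T3}  "c"  orig:{}
  [1..1]={A,S,T2}  "d"  orig:{A,S}
  [2..2]={A,B,T1}  "b"  orig:{A,B}
  [3..3]={A,B,T1}  "b"  orig:{A,B}
  [0..1]=∅  "cd"
  [1..2]={S}  "db"
  [2..3]={X4}  "bb"  orig:{}
  [0..2]=∅  "cdb"
  [1..3]={B}  "dbb"
  [0..3]={S}  "cdbb"

S ∈ T[0,3] ⇒ YES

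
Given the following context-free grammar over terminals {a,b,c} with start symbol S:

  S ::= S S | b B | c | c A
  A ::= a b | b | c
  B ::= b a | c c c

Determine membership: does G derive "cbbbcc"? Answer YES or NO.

CNF form of G:
  S -> S S | T1 B | T2 A | c
  A -> T0 T1 | b | c
  B -> T1 T0 | T2 X3
  T0 -> a
  T1 -> b
  T2 -> c
  X3 -> T2 T2

CYK table (by increasing span):
  [0..0]={A,S,T2}  "c"  orig:{A,S}
  [1..1]={A,T1}  "b"  orig:{A}
  [2..2]={A,T1}  "b"  orig:{A}
  [3..3]={A,T1}  "b"  orig:{A}
  [4..4]={A,S,T2}  "c"  orig:{A,S}
  [5..5]={A,S,T2}  "c"  orig:{A,S}
  [0..1]={S}  "cb"
  [1..2]=∅  "bb"
  [2..3]=∅  "bb"
  [3..4]=∅  "bc"
  [4..5]={S,X3}  "cc"  orig:{S}
  [0..2]=∅  "cbb"
  [1..3]=∅  "bbb"
  [2..4]=∅  "bbc"
  [3..5]=∅  "bcc"
  [0..3]=∅  "cbbb"
  [1..4]=∅  "bbbc"
  [2..5]=∅  "bbcc"
  [0..4]=∅  "cbbbc"
  [1..5]=∅  "bbbcc"
  [0..5]=∅  "cbbbcc"

S ∉ T[0,5] ⇒ NO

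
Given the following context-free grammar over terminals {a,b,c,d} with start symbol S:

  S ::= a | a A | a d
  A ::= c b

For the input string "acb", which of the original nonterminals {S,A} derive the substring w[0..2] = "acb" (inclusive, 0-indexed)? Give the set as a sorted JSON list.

CNF form of G:
  S -> T2 A | T2 T3 | a
  A -> T0 T1
  T0 -> c
  T1 -> b
  T2 -> a
  T3 -> d

Fill CYK table bottom-up, restricted to cells inside w[0..2]:
  T[0,0] 'a' = {S,T2}  orig:{S}
  T[1,1] 'c' = {T0}  orig:{}
  T[2,2] 'b' = {T1}  orig:{}
  T[0,1] 'ac' = ∅
  T[1,2] 'cb' = {A}
  T[0,2] 'acb' = {S}

Original NTs in T[0,2] deriving "acb": ["S"]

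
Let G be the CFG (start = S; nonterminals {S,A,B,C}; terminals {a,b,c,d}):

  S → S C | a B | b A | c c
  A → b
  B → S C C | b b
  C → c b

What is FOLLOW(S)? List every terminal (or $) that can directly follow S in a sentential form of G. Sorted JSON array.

FIRST sets, iterate to fixpoint:
round 1:
  A via A→b: +{b}
  B via B→b b: +{b}
  C via C→c b: +{c}
  S via S→a B: +{a}
  S via S→b A: +{b}
  S via S→c c: +{c}
  S: {a,b,c}  A: {b}  B: {b}  C: {c}
round 2:
  B via B→S C C: +{a,c}
  S: {a,b,c}  A: {b}  B: {a,b,c}  C: {c}
round 3: (no change)
  S: {a,b,c}  A: {b}  B: {a,b,c}  C: {c}

FOLLOW iteration:
seed FOLLOW(S) with $
[1]
  B→S C C: FOLLOW(S) ⊇ FIRST(C) = {c}; new: +{c}
  B→S C C: FOLLOW(C) ⊇ FIRST(C) = {c}; new: +{c}
  S→S C: FOLLOW(C) ⊇ FOLLOW(S) ⊇ {$,c}; new: +{$}
  S→a B: FOLLOW(B) ⊇ FOLLOW(S) ⊇ {$,c}; new: +{$,c}
  S→b A: FOLLOW(A) ⊇ FOLLOW(S) ⊇ {$,c}; new: +{$,c}
  FOLLOW[S]={$,c}  FOLLOW[A]={$,c}  FOLLOW[B]={$,c}  FOLLOW[C]={$,c}
[2] (stable)
  FOLLOW[S]={$,c}  FOLLOW[A]={$,c}  FOLLOW[B]={$,c}  FOLLOW[C]={$,c}

FOLLOW(S) = ["$", "c"]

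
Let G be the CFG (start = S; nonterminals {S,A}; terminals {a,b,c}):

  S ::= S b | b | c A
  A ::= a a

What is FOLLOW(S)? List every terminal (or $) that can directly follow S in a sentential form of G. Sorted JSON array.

FIRST sets, iterate to fixpoint:
iter 1:
  A via A→a a: +{a}
  S via S→b: +{b}
  S via S→c A: +{c}
  FIRST(S)={b,c}  FIRST(A)={a}
iter 2: (no change)
  FIRST(S)={b,c}  FIRST(A)={a}

FOLLOW sets:
FOLLOW(S) := {$}
pass 1:
  S→S b: FOLLOW(S) ⊇ FIRST(b) = {b}; new: +{b}
  S→c A: FOLLOW(A) ⊇ FOLLOW(S) ⊇ {$,b}; new: +{$,b}
  FOLLOW(S)={$,b}  FOLLOW(A)={$,b}
pass 2: done
  FOLLOW(S)={$,b}  FOLLOW(A)={$,b}

FOLLOW(S) = ["$", "b"]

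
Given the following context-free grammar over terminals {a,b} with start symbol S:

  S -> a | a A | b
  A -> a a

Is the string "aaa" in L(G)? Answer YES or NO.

Convert to CNF:
  S -> T0 A | a | b
  A -> T0 T0
  T0 -> a

CYK fill:
  [0..0]={S,T0}  "a"  orig:{S}
  [1..1]={S,T0}  "a"  orig:{S}
  [2..2]={S,T0}  "a"  orig:{S}
  [0..1]={A}  "aa"
  [1..2]={A}  "aa"
  [0..2]={S}  "aaa"

S ∈ T[0,2] ⇒ YES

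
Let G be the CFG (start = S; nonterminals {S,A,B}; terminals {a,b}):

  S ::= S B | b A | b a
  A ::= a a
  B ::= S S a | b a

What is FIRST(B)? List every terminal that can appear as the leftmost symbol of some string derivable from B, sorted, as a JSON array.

FIRST sets, iterate to fixpoint:
iter 1:
  A via A→a a: +{a}
  B via B→b a: +{b}
  S via S→b A: +{b}
  S: {b}  A: {a}  B: {b}
iter 2: (no change)
  S: {b}  A: {a}  B: {b}

FIRST(B) = ["b"]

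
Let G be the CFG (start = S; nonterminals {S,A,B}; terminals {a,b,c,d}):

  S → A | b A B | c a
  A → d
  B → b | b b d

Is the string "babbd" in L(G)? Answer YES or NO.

CNF form of G:
  S -> T0 X5 | T2 T3 | d
  A -> d
  B -> T0 X4 | b
  T0 -> b
  T1 -> d
  T2 -> c
  T3 -> a
  X4 -> T0 T1
  X5 -> A B

Fill CYK table bottom-up:
  T[0,0] 'b' = {B,T0}  orig:{B}
  T[1,1] 'a' = {T3}  orig:{}
  T[2,2] 'b' = {B,T0}  orig:{B}
  T[3,3] 'b' = {B,T0}  orig:{B}
  T[4,4] 'd' = {A,S,T1}  orig:{A,S}
  T[0,1] 'ba' = ∅
  T[1,2] 'ab' = ∅
  T[2,3] 'bb' = ∅
  T[3,4] 'bd' = {X4}  orig:{}
  T[0,2] 'bab' = ∅
  T[1,3] 'abb' = ∅
  T[2,4] 'bbd' = {B}
  T[0,3] 'babb' = ∅
  T[1,4] 'abbd' = ∅
  T[0,4] 'babbd' = ∅

S ∉ T[0,4] ⇒ NO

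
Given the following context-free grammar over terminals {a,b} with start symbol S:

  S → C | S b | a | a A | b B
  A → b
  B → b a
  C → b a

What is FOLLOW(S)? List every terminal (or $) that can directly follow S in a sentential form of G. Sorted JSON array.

FIRST iteration:
iter 1:
  A via A→b: +{b}
  B via B→b a: +{b}
  C via C→b a: +{b}
  S via S→C: +{b}
  S via S→a: +{a}
  FIRST(S)={a,b}  FIRST(A)={b}  FIRST(B)={b}  FIRST(C)={b}
iter 2: — fixpoint
  FIRST(S)={a,b}  FIRST(A)={b}  FIRST(B)={b}  FIRST(C)={b}

FOLLOW sets:
initialize: $ ∈ FOLLOW(S)
round 1:
  S→C: FOLLOW(C) ⊇ FOLLOW(S) ⊇ {$}; new: +{$}
  S→S b: FOLLOW(S) ⊇ FIRST(b) = {b}; new: +{b}
  S→a A: FOLLOW(A) ⊇ FOLLOW(S) ⊇ {$,b}; new: +{$,b}
  S→b B: FOLLOW(B) ⊇ FOLLOW(S) ⊇ {$,b}; new: +{$,b}
  FOLLOW(S)={$,b}  FOLLOW(A)={$,b}  FOLLOW(B)={$,b}  FOLLOW(C)={$}
round 2:
  S→C: FOLLOW(C) ⊇ FOLLOW(S) ⊇ {$,b}; new: +{b}
  FOLLOW(S)={$,b}  FOLLOW(A)={$,b}  FOLLOW(B)={$,b}  FOLLOW(C)={$,b}
round 3: done
  FOLLOW(S)={$,b}  FOLLOW(A)={$,b}  FOLLOW(B)={$,b}  FOLLOW(C)={$,b}

FOLLOW(S) = ["$", "b"]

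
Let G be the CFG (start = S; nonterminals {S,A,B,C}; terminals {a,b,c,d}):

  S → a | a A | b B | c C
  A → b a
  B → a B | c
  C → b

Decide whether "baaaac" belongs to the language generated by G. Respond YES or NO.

CNF form of G:
  S -> T0 B | T1 A | T2 C | a
  A -> T0 T1
  B -> T1 B | c
  C -> b
  T0 -> b
  T1 -> a
  T2 -> c

Fill CYK table bottom-up:
  T[0,0] 'b' = {C,T0}  orig:{C}
  T[1,1] 'a' = {S,T1}  orig:{S}
  T[2,2] 'a' = {S,T1}  orig:{S}
  T[3,3] 'a' = {S,T1}  orig:{S}
  T[4,4] 'a' = {S,T1}  orig:{S}
  T[5,5] 'c' = {B,T2}  orig:{B}
  T[0,1] 'ba' = {A}
  T[1,2] 'aa' = ∅
  T[2,3] 'aa' = ∅
  T[3,4] 'aa' = ∅
  T[4,5] 'ac' = {B}
  T[0,2] 'baa' = ∅
  T[1,3] 'aaa' = ∅
  T[2,4] 'aaa' = ∅
  T[3,5] 'aac' = {B}
  T[0,3] 'baaa' = ∅
  T[1,4] 'aaaa' = ∅
  T[2,5] 'aaac' = {B}
  T[0,4] 'baaaa' = ∅
  T[1,5] 'aaaac' = {B}
  T[0,5] 'baaaac' = {S}

S ∈ T[0,5] ⇒ YES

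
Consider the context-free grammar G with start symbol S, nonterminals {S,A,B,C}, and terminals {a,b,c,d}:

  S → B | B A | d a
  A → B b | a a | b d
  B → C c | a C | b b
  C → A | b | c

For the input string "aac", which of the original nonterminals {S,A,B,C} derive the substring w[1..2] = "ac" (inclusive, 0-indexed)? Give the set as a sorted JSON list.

Convert to CNF:
  S -> B A | C T3 | T0 T0 | T1 C | T2 T1
  A -> B T0 | T0 T2 | T1 T1
  B -> C T3 | T0 T0 | T1 C
  C -> B T0 | T0 T2 | T1 T1 | b | c
  T0 -> b
  T1 -> a
  T2 -> d
  T3 -> c

CYK fill — only the sub-triangle for w[1..2]:
  T[1,1] 'a' = {T1}  orig:{}
  T[2,2] 'c' = {C,T3}  orig:{C}
  T[1,2] 'ac' = {B,S}

Original NTs in T[1,2] deriving "ac": ["B", "S"]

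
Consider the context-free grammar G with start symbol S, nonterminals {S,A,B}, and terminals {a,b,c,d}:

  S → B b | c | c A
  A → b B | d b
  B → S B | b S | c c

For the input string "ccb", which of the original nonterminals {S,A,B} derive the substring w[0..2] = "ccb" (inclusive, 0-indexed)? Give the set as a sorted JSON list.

Convert to CNF:
  S -> B T0 | T2 A | c
  A -> T0 B | T1 T0
  B -> S B | T0 S | T2 T2
  T0 -> b
  T1 -> d
  T2 -> c

CYK fill (cells [i..j] with 0 ≤ i ≤ j ≤ 2 only):
  [0..0]={S,T2}  "c"  orig:{S}
  [1..1]={S,T2}  "c"  orig:{S}
  [2..2]={T0}  "b"  orig:{}
  [0..1]={B}  "cc"
  [1..2]=∅  "cb"
  [0..2]={S}  "ccb"

Original NTs in T[0,2] deriving "ccb": ["S"]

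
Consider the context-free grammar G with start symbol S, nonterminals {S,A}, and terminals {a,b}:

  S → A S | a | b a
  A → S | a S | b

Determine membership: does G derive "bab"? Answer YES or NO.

CNF form of G:
  S -> A S | T1 T0 | a
  A -> A S | T0 S | T1 T0 | a | b
  T0 -> a
  T1 -> b

Fill CYK table bottom-up:
  T[0,0] 'b' = {A,T1}  orig:{A}
  T[1,1] 'a' = {A,S,T0}  orig:{A,S}
  T[2,2] 'b' = {A,T1}  orig:{A}
  T[0,1] 'ba' = {A,S}
  T[1,2] 'ab' = ∅
  T[0,2] 'bab' = ∅

S ∉ T[0,2] ⇒ NO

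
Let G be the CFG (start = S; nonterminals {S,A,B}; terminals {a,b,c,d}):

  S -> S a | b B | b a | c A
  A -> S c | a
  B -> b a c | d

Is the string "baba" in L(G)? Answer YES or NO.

Convert to CNF:
  S -> S T2 | T0 A | T1 B | T1 T2
  A -> S T0 | a
  B -> T1 X3 | d
  T0 -> c
  T1 -> b
  T2 -> a
  X3 -> T2 T0

Fill CYK table bottom-up:
  cell(0,0) b: {T1}  orig:{}
  cell(1,1) a: {A,T2}  orig:{A}
  cell(2,2) b: {T1}  orig:{}
  cell(3,3) a: {A,T2}  orig:{A}
  cell(0,1) ba: {S}
  cell(1,2) ab: ∅
  cell(2,3) ba: {S}
  cell(0,2) bab: ∅
  cell(1,3) aba: ∅
  cell(0,3) baba: ∅

S ∉ T[0,3] ⇒ NO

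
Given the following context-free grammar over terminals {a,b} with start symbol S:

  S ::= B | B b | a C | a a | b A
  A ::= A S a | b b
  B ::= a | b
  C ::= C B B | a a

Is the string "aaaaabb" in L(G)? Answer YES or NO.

Convert to CNF:
  S -> B T1 | T0 C | T0 T0 | T1 A | a | b
  A -> A X2 | T1 T1
  B -> a | b
  C -> C X3 | T0 T0
  T0 -> a
  T1 -> b
  X2 -> S T0
  X3 -> B B

CYK table (by increasing span):
  [0..0]={B,S,T0}  "a"  orig:{B,S}
  [1..1]={B,S,T0}  "a"  orig:{B,S}
  [2..2]={B,S,T0}  "a"  orig:{B,S}
  [3..3]={B,S,T0}  "a"  orig:{B,S}
  [4..4]={B,S,T0}  "a"  orig:{B,S}
  [5..5]={B,S,T1}  "b"  orig:{B,S}
  [6..6]={B,S,T1}  "b"  orig:{B,S}
  [0..1]={C,S,X2,X3}  "aa"  orig:{C,S}
  [1..2]={C,S,X2,X3}  "aa"  orig:{C,S}
  [2..3]={C,S,X2,X3}  "aa"  orig:{C,S}
  [3..4]={C,S,X2,X3}  "aa"  orig:{C,S}
  [4..5]={S,X3}  "ab"  orig:{S}
  [5..6]={A,S,X3}  "bb"  orig:{A,S}
  [0..2]={S,X2}  "aaa"  orig:{S}
  [1..3]={S,X2}  "aaa"  orig:{S}
  [2..4]={S,X2}  "aaa"  orig:{S}
  [3..5]=∅  "aab"
  [4..6]=∅  "abb"
  [0..3]={C,X2}  "aaaa"  orig:{C}
  [1..4]={C,X2}  "aaaa"  orig:{C}
  [2..5]={C}  "aaab"
  [3..6]={C}  "aabb"
  [0..4]={S}  "aaaaa"
  [1..5]={S}  "aaaab"
  [2..6]={S}  "aaabb"
  [0..5]={C}  "aaaaab"
  [1..6]={C}  "aaaabb"
  [0..6]={S}  "aaaaabb"

S ∈ T[0,6] ⇒ YES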